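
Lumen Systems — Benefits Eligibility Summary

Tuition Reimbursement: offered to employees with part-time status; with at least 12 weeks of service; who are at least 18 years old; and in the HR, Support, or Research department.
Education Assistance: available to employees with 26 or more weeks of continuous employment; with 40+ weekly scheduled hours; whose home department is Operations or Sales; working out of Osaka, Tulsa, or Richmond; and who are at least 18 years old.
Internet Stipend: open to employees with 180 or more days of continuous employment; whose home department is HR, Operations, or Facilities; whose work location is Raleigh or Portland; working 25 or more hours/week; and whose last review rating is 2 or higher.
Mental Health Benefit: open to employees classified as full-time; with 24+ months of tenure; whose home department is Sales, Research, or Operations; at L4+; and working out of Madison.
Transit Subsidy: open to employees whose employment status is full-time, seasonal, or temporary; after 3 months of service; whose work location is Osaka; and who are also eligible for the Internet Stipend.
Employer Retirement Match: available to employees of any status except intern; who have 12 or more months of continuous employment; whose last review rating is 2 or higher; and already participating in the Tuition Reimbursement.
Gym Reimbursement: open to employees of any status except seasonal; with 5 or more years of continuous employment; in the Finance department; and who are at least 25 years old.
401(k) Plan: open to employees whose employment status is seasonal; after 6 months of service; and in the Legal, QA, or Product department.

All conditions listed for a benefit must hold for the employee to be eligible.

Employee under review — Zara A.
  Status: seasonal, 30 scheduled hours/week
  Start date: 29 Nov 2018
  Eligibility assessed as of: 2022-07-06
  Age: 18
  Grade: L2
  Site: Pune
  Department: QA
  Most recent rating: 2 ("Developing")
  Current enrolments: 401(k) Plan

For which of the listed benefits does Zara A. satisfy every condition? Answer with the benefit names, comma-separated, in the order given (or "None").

Service from 29 Nov 2018 to 2022-07-06: 1315 days.
Tuition Reimbursement — status seasonal ✗ (requires part-time) → not eligible.
Education Assistance — service 1315 days ≥ 26 weeks (≈182 days) ✓; 30 hrs/wk < 40 ✗ → not eligible.
Internet Stipend — service 1315 days ≥ 180 days ✓; dept QA ✗ → not eligible.
Mental Health Benefit — status seasonal ✗ (requires full-time) → not eligible.
Transit Subsidy — status seasonal ✓; service 1315 days ≥ 3 months (≈90 days) ✓; site Pune ✗ (not Osaka) → not eligible.
Employer Retirement Match — status seasonal ✓ (not excluded); service 1315 days ≥ 12 months (≈360 days) ✓; rating 2 ≥ 2 ✓; not enrolled in Tuition Reimbursement ✗ → not eligible.
Gym Reimbursement — status seasonal ✗ (excluded) → not eligible.
401(k) Plan — status seasonal ✓; service 1315 days ≥ 6 months (≈180 days) ✓; dept QA ✓ → eligible.

401(k) Plan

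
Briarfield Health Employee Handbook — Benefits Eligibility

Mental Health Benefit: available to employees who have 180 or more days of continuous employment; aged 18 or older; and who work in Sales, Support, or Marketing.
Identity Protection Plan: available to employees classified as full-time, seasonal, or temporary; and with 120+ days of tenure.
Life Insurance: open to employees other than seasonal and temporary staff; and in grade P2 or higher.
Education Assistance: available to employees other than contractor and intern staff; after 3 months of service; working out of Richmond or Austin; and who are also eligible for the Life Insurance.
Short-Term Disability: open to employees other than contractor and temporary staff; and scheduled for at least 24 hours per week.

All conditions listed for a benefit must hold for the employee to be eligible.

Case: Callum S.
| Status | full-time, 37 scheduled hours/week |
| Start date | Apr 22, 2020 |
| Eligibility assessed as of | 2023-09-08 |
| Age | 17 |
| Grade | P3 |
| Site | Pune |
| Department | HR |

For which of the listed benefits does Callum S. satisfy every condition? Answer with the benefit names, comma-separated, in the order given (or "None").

Identity Protection Plan, Life Insurance, Short-Term Disability

Service from Apr 22, 2020 to 2023-09-08: 1234 days.
Mental Health Benefit — service 1234 days ≥ 180 days ✓; age 17 < 18 ✗ → not eligible.
Identity Protection Plan — status full-time ✓; service 1234 days ≥ 120 days ✓ → eligible.
Life Insurance — status full-time ✓ (not excluded); grade P3 ≥ P2 ✓ → eligible.
Education Assistance — status full-time ✓ (not excluded); service 1234 days ≥ 3 months (≈90 days) ✓; site Pune ✗ (not Richmond or Austin) → not eligible.
Short-Term Disability — status full-time ✓ (not excluded); 37 hrs/wk ≥ 24 ✓ → eligible.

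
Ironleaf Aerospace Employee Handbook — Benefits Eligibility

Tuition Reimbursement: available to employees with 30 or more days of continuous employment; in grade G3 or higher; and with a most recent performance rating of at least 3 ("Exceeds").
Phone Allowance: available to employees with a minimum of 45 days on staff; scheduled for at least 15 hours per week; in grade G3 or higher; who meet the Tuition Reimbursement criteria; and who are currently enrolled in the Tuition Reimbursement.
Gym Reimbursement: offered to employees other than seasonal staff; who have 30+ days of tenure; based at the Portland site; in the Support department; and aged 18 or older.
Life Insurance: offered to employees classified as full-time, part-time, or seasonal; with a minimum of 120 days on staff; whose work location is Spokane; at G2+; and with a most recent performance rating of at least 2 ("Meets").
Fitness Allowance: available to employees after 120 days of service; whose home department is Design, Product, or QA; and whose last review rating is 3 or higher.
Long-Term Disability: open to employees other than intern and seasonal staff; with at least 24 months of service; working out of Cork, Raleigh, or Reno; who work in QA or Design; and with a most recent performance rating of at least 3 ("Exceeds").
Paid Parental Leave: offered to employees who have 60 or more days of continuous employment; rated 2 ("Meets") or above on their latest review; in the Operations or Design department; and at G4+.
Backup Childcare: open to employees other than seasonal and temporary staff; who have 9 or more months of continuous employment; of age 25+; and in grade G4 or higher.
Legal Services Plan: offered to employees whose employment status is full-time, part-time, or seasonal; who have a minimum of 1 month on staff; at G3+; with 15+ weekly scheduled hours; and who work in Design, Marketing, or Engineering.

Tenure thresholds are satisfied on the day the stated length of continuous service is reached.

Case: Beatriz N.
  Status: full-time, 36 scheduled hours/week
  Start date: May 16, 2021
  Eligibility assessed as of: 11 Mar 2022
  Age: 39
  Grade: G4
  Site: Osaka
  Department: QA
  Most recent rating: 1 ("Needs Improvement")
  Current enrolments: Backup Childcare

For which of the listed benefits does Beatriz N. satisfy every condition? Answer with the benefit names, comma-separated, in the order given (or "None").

Backup Childcare

Service from May 16, 2021 to 11 Mar 2022: 299 days.
Tuition Reimbursement — service 299 days ≥ 30 days ✓; grade G4 ≥ G3 ✓; rating 1 < 3 ✗ → not eligible.
Phone Allowance — service 299 days ≥ 45 days ✓; 36 hrs/wk ≥ 15 ✓; grade G4 ≥ G3 ✓; not eligible for Tuition Reimbursement ✗ → not eligible.
Gym Reimbursement — status full-time ✓ (not excluded); service 299 days ≥ 30 days ✓; site Osaka ✗ (not Portland) → not eligible.
Life Insurance — status full-time ✓; service 299 days ≥ 120 days ✓; site Osaka ✗ (not Spokane) → not eligible.
Fitness Allowance — service 299 days ≥ 120 days ✓; dept QA ✓; rating 1 < 3 ✗ → not eligible.
Long-Term Disability — status full-time ✓ (not excluded); service 299 days < 24 months (≈720 days) ✗ → not eligible.
Paid Parental Leave — service 299 days ≥ 60 days ✓; rating 1 < 2 ✗ → not eligible.
Backup Childcare — status full-time ✓ (not excluded); service 299 days ≥ 9 months (≈270 days) ✓; age 39 ≥ 25 ✓; grade G4 ≥ G4 ✓ → eligible.
Legal Services Plan — status full-time ✓; service 299 days ≥ 1 month (≈30 days) ✓; grade G4 ≥ G3 ✓; 36 hrs/wk ≥ 15 ✓; dept QA ✗ → not eligible.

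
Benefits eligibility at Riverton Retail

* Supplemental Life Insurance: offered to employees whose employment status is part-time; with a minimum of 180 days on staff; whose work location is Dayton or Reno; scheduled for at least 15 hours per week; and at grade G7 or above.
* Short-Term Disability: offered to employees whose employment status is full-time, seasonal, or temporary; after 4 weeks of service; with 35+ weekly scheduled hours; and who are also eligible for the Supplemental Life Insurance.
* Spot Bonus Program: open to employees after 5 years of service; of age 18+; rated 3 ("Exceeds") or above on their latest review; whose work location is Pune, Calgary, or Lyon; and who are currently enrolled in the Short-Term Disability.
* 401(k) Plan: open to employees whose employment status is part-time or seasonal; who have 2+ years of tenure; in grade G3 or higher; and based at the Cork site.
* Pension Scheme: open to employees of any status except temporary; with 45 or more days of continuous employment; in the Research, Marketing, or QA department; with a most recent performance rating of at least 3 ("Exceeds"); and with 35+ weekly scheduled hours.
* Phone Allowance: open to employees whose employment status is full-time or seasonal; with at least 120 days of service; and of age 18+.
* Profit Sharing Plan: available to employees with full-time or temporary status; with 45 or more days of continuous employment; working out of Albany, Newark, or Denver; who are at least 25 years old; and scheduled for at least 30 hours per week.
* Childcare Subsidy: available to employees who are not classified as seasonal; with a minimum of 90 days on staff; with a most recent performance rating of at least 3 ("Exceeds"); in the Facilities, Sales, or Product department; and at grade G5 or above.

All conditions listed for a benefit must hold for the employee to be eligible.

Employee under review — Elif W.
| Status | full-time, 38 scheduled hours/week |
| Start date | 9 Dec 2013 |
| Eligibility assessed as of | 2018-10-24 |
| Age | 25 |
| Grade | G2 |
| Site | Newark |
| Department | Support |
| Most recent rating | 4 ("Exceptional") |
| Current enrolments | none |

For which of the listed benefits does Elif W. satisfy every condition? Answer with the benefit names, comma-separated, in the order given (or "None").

Service from 9 Dec 2013 to 2018-10-24: 1780 days.
Supplemental Life Insurance — status full-time ✗ (requires part-time) → not eligible.
Short-Term Disability — status full-time ✓; service 1780 days ≥ 4 weeks (≈28 days) ✓; 38 hrs/wk ≥ 35 ✓; not eligible for Supplemental Life Insurance ✗ → not eligible.
Spot Bonus Program — service 1780 days < 5 years (≈1825 days) ✗ → not eligible.
401(k) Plan — status full-time ✗ (requires part-time or seasonal) → not eligible.
Pension Scheme — status full-time ✓ (not excluded); service 1780 days ≥ 45 days ✓; dept Support ✗ → not eligible.
Phone Allowance — status full-time ✓; service 1780 days ≥ 120 days ✓; age 25 ≥ 18 ✓ → eligible.
Profit Sharing Plan — status full-time ✓; service 1780 days ≥ 45 days ✓; site Newark ✓; age 25 ≥ 25 ✓; 38 hrs/wk ≥ 30 ✓ → eligible.
Childcare Subsidy — status full-time ✓ (not excluded); service 1780 days ≥ 90 days ✓; rating 4 ≥ 3 ✓; dept Support ✗ → not eligible.

Phone Allowance, Profit Sharing Plan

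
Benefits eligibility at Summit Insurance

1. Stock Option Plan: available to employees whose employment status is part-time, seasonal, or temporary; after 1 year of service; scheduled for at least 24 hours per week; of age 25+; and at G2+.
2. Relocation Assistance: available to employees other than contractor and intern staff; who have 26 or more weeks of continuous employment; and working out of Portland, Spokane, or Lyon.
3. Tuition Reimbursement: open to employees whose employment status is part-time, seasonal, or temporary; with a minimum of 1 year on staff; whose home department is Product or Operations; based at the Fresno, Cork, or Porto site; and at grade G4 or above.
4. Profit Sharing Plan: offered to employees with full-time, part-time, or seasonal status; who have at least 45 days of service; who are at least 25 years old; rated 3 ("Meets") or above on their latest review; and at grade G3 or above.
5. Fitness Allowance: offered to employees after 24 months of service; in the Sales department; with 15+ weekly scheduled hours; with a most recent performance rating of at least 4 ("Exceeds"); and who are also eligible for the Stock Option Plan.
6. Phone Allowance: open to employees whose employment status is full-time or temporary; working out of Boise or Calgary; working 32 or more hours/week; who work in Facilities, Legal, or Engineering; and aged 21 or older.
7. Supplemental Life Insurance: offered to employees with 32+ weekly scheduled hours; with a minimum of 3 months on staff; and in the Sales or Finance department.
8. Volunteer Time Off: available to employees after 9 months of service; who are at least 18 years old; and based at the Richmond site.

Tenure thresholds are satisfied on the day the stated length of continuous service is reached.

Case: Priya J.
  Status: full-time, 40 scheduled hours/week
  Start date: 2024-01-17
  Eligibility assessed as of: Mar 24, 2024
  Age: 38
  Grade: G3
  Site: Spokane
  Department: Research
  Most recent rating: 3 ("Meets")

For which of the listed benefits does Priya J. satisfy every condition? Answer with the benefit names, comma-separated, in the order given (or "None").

Profit Sharing Plan

Service from 2024-01-17 to Mar 24, 2024: 67 days.
Stock Option Plan — status full-time ✗ (requires part-time, seasonal, or temporary) → not eligible.
Relocation Assistance — status full-time ✓ (not excluded); service 67 days < 26 weeks (≈182 days) ✗ → not eligible.
Tuition Reimbursement — status full-time ✗ (requires part-time, seasonal, or temporary) → not eligible.
Profit Sharing Plan — status full-time ✓; service 67 days ≥ 45 days ✓; age 38 ≥ 25 ✓; rating 3 ≥ 3 ✓; grade G3 ≥ G3 ✓ → eligible.
Fitness Allowance — service 67 days < 24 months (≈720 days) ✗ → not eligible.
Phone Allowance — status full-time ✓; site Spokane ✗ (not Boise or Calgary) → not eligible.
Supplemental Life Insurance — 40 hrs/wk ≥ 32 ✓; service 67 days < 3 months (≈90 days) ✗ → not eligible.
Volunteer Time Off — service 67 days < 9 months (≈270 days) ✗ → not eligible.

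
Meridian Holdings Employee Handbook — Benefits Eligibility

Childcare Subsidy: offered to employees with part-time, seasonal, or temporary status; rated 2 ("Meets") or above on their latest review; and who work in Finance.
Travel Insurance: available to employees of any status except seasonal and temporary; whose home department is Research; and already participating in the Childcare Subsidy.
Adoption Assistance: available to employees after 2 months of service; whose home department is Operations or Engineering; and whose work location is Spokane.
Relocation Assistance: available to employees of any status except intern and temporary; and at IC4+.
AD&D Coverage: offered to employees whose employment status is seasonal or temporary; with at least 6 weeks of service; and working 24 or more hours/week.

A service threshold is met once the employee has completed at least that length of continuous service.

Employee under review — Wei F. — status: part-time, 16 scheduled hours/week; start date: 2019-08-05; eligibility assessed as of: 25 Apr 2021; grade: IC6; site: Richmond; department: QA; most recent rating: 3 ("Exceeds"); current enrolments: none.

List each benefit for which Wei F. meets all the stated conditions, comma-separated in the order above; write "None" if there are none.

Relocation Assistance

Service from 2019-08-05 to 25 Apr 2021: 629 days.
Childcare Subsidy — status part-time ✓; rating 3 ≥ 2 ✓; dept QA ✗ → not eligible.
Travel Insurance — status part-time ✓ (not excluded); dept QA ✗ → not eligible.
Adoption Assistance — service 629 days ≥ 2 months (≈60 days) ✓; dept QA ✗ → not eligible.
Relocation Assistance — status part-time ✓ (not excluded); grade IC6 ≥ IC4 ✓ → eligible.
AD&D Coverage — status part-time ✗ (requires seasonal or temporary) → not eligible.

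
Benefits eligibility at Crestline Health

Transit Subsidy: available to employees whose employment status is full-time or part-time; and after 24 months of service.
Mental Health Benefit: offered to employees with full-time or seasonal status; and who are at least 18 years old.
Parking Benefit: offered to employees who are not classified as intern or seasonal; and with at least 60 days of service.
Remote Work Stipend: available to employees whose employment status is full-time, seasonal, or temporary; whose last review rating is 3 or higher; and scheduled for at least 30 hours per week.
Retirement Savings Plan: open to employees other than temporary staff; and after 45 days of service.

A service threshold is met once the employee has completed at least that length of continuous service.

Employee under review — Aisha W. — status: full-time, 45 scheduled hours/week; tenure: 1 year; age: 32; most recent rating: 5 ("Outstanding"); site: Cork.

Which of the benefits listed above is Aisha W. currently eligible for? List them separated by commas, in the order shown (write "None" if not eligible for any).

Mental Health Benefit, Parking Benefit, Remote Work Stipend, Retirement Savings Plan

Transit Subsidy — status full-time ✓; service 1 year < 24 months (≈720 days) ✗ → not eligible.
Mental Health Benefit — status full-time ✓; age 32 ≥ 18 ✓ → eligible.
Parking Benefit — status full-time ✓ (not excluded); service 1 year ≥ 60 days ✓ → eligible.
Remote Work Stipend — status full-time ✓; rating 5 ≥ 3 ✓; 45 hrs/wk ≥ 30 ✓ → eligible.
Retirement Savings Plan — status full-time ✓ (not excluded); service 1 year ≥ 45 days ✓ → eligible.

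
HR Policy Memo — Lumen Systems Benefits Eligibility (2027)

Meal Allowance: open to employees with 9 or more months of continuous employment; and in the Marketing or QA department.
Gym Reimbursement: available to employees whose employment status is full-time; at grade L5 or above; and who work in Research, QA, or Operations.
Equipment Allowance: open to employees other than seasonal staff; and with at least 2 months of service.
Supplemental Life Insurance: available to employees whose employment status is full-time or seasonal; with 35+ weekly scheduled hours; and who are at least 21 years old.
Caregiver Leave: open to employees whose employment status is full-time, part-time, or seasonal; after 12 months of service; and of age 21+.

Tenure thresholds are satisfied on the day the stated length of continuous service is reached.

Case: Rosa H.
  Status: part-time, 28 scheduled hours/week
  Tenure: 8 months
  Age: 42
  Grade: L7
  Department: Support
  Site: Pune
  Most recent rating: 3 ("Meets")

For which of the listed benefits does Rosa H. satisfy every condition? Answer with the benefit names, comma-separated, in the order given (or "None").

Equipment Allowance

Meal Allowance — service 8 months < 9 months ✗ → not eligible.
Gym Reimbursement — status part-time ✗ (requires full-time) → not eligible.
Equipment Allowance — status part-time ✓ (not excluded); service 8 months ≥ 2 months ✓ → eligible.
Supplemental Life Insurance — status part-time ✗ (requires full-time or seasonal) → not eligible.
Caregiver Leave — status part-time ✓; service 8 months < 12 months ✗ → not eligible.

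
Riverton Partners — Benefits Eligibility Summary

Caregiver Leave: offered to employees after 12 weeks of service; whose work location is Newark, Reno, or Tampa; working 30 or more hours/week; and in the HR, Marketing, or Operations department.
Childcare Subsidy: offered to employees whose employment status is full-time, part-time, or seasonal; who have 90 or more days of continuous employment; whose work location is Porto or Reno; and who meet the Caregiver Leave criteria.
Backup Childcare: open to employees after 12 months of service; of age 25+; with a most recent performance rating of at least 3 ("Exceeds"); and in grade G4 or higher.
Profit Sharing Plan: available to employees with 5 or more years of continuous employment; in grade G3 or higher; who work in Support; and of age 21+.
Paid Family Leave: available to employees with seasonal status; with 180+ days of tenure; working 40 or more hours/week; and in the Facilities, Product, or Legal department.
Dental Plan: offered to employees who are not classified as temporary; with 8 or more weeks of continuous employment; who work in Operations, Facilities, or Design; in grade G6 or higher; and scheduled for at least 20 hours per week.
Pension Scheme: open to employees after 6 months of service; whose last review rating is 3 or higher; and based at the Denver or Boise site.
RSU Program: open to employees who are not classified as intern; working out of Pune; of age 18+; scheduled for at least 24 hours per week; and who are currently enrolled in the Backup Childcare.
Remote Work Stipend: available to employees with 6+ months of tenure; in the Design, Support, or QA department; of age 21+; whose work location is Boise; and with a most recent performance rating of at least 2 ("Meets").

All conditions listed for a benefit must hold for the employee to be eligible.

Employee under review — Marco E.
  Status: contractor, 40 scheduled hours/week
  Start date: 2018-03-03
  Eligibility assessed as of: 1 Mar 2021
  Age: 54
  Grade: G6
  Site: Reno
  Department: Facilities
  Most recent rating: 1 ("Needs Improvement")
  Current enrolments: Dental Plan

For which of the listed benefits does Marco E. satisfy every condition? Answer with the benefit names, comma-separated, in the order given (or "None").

Dental Plan

Service from 2018-03-03 to 1 Mar 2021: 1094 days.
Caregiver Leave — service 1094 days ≥ 12 weeks (≈84 days) ✓; site Reno ✓; 40 hrs/wk ≥ 30 ✓; dept Facilities ✗ → not eligible.
Childcare Subsidy — status contractor ✗ (requires full-time, part-time, or seasonal) → not eligible.
Backup Childcare — service 1094 days ≥ 12 months (≈360 days) ✓; age 54 ≥ 25 ✓; rating 1 < 3 ✗ → not eligible.
Profit Sharing Plan — service 1094 days < 5 years (≈1825 days) ✗ → not eligible.
Paid Family Leave — status contractor ✗ (requires seasonal) → not eligible.
Dental Plan — status contractor ✓ (not excluded); service 1094 days ≥ 8 weeks (≈56 days) ✓; dept Facilities ✓; grade G6 ≥ G6 ✓; 40 hrs/wk ≥ 20 ✓ → eligible.
Pension Scheme — service 1094 days ≥ 6 months (≈180 days) ✓; rating 1 < 3 ✗ → not eligible.
RSU Program — status contractor ✓ (not excluded); site Reno ✗ (not Pune) → not eligible.
Remote Work Stipend — service 1094 days ≥ 6 months (≈180 days) ✓; dept Facilities ✗ → not eligible.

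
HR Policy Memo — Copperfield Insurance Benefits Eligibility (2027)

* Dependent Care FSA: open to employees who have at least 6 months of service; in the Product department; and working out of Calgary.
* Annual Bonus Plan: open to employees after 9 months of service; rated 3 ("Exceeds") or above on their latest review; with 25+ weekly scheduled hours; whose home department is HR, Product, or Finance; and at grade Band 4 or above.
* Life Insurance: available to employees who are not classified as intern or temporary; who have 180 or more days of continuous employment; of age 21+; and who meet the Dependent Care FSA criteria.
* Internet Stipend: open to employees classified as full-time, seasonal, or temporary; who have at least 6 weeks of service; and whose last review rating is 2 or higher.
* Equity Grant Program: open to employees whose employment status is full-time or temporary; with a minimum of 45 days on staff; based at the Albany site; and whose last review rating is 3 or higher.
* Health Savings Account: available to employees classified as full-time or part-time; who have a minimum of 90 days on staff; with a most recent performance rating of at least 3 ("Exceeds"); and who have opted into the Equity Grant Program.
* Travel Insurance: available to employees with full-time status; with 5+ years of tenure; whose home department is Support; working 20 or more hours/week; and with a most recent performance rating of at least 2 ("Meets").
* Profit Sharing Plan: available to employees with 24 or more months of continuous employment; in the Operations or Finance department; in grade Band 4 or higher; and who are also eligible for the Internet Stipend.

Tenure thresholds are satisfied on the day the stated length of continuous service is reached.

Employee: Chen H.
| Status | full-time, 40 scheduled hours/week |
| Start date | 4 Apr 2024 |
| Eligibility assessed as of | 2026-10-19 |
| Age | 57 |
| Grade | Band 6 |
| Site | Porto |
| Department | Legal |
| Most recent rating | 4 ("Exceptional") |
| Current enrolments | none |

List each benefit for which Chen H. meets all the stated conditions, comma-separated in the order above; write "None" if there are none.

Service from 4 Apr 2024 to 2026-10-19: 928 days.
Dependent Care FSA — service 928 days ≥ 6 months (≈180 days) ✓; dept Legal ✗ → not eligible.
Annual Bonus Plan — service 928 days ≥ 9 months (≈270 days) ✓; rating 4 ≥ 3 ✓; 40 hrs/wk ≥ 25 ✓; dept Legal ✗ → not eligible.
Life Insurance — status full-time ✓ (not excluded); service 928 days ≥ 180 days ✓; age 57 ≥ 21 ✓; not eligible for Dependent Care FSA ✗ → not eligible.
Internet Stipend — status full-time ✓; service 928 days ≥ 6 weeks (≈42 days) ✓; rating 4 ≥ 2 ✓ → eligible.
Equity Grant Program — status full-time ✓; service 928 days ≥ 45 days ✓; site Porto ✗ (not Albany) → not eligible.
Health Savings Account — status full-time ✓; service 928 days ≥ 90 days ✓; rating 4 ≥ 3 ✓; not enrolled in Equity Grant Program ✗ → not eligible.
Travel Insurance — status full-time ✓; service 928 days < 5 years (≈1825 days) ✗ → not eligible.
Profit Sharing Plan — service 928 days ≥ 24 months (≈720 days) ✓; dept Legal ✗ → not eligible.

Internet Stipend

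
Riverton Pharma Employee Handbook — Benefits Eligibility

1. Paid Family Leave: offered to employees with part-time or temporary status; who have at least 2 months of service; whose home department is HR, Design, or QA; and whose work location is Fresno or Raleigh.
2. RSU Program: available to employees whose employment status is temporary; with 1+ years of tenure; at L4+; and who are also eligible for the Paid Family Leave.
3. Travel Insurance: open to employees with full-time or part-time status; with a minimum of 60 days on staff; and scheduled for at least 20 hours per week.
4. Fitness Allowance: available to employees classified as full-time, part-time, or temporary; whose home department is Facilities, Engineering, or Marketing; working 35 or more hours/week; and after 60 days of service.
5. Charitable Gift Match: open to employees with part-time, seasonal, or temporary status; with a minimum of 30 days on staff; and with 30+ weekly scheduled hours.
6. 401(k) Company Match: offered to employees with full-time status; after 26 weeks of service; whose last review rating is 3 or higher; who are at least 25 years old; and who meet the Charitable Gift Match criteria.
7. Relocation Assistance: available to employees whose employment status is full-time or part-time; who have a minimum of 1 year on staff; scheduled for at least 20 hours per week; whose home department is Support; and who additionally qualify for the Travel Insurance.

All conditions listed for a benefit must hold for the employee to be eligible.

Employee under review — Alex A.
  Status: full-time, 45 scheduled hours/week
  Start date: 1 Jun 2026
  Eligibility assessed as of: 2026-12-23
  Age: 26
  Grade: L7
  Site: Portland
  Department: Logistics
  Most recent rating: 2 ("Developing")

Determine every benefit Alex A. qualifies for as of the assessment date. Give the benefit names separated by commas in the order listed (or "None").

Travel Insurance

Service from 1 Jun 2026 to 2026-12-23: 205 days.
Paid Family Leave — status full-time ✗ (requires part-time or temporary) → not eligible.
RSU Program — status full-time ✗ (requires temporary) → not eligible.
Travel Insurance — status full-time ✓; service 205 days ≥ 60 days ✓; 45 hrs/wk ≥ 20 ✓ → eligible.
Fitness Allowance — status full-time ✓; dept Logistics ✗ → not eligible.
Charitable Gift Match — status full-time ✗ (requires part-time, seasonal, or temporary) → not eligible.
401(k) Company Match — status full-time ✓; service 205 days ≥ 26 weeks (≈182 days) ✓; rating 2 < 3 ✗ → not eligible.
Relocation Assistance — status full-time ✓; service 205 days < 1 year (≈365 days) ✗ → not eligible.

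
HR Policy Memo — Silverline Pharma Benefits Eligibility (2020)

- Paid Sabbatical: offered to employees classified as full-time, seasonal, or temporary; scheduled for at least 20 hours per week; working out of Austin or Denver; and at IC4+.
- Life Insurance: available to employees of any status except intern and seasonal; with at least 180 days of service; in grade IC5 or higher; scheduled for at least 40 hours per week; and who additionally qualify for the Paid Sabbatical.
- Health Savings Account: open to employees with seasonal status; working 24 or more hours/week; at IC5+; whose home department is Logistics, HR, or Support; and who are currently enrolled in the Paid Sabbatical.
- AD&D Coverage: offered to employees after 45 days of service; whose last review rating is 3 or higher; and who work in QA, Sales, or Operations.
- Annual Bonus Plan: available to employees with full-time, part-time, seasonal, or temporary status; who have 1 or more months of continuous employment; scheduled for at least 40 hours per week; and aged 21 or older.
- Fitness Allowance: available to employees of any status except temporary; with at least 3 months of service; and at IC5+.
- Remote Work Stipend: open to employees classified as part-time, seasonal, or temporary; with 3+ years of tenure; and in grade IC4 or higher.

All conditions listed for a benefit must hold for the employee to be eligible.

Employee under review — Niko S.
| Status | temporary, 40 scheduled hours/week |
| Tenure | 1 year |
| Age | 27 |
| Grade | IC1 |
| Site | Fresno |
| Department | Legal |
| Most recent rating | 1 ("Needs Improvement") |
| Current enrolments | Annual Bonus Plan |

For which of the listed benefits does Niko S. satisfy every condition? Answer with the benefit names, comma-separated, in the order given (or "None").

Annual Bonus Plan

Paid Sabbatical — status temporary ✓; 40 hrs/wk ≥ 20 ✓; site Fresno ✗ (not Austin or Denver) → not eligible.
Life Insurance — status temporary ✓ (not excluded); service 1 year ≥ 180 days ✓; grade IC1 < IC5 ✗ → not eligible.
Health Savings Account — status temporary ✗ (requires seasonal) → not eligible.
AD&D Coverage — service 1 year ≥ 45 days ✓; rating 1 < 3 ✗ → not eligible.
Annual Bonus Plan — status temporary ✓; service 1 year ≥ 1 month (≈30 days) ✓; 40 hrs/wk ≥ 40 ✓; age 27 ≥ 21 ✓ → eligible.
Fitness Allowance — status temporary ✗ (excluded) → not eligible.
Remote Work Stipend — status temporary ✓; service 1 year < 3 years ✗ → not eligible.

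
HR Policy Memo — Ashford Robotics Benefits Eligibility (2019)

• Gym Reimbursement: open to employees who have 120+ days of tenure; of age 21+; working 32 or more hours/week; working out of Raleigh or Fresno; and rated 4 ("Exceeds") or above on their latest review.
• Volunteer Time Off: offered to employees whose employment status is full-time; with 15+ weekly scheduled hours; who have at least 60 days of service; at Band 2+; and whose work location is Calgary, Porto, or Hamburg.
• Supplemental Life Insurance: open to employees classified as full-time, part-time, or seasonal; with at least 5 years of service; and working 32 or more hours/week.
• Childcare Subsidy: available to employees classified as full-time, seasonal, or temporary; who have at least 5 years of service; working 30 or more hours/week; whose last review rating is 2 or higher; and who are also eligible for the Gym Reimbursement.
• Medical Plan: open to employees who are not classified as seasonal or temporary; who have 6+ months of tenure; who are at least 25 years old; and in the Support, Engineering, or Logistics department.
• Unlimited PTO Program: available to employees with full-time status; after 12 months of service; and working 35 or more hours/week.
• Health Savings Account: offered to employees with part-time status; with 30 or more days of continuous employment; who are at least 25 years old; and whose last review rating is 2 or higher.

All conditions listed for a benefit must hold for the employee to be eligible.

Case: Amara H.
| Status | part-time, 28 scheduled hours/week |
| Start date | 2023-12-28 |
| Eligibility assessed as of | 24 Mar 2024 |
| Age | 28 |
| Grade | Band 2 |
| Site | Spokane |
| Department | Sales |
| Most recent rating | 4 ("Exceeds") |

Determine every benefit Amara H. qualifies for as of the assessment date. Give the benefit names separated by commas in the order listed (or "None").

Service from 2023-12-28 to 24 Mar 2024: 87 days.
Gym Reimbursement — service 87 days < 120 days ✗ → not eligible.
Volunteer Time Off — status part-time ✗ (requires full-time) → not eligible.
Supplemental Life Insurance — status part-time ✓; service 87 days < 5 years (≈1825 days) ✗ → not eligible.
Childcare Subsidy — status part-time ✗ (requires full-time, seasonal, or temporary) → not eligible.
Medical Plan — status part-time ✓ (not excluded); service 87 days < 6 months (≈180 days) ✗ → not eligible.
Unlimited PTO Program — status part-time ✗ (requires full-time) → not eligible.
Health Savings Account — status part-time ✓; service 87 days ≥ 30 days ✓; age 28 ≥ 25 ✓; rating 4 ≥ 2 ✓ → eligible.

Health Savings Account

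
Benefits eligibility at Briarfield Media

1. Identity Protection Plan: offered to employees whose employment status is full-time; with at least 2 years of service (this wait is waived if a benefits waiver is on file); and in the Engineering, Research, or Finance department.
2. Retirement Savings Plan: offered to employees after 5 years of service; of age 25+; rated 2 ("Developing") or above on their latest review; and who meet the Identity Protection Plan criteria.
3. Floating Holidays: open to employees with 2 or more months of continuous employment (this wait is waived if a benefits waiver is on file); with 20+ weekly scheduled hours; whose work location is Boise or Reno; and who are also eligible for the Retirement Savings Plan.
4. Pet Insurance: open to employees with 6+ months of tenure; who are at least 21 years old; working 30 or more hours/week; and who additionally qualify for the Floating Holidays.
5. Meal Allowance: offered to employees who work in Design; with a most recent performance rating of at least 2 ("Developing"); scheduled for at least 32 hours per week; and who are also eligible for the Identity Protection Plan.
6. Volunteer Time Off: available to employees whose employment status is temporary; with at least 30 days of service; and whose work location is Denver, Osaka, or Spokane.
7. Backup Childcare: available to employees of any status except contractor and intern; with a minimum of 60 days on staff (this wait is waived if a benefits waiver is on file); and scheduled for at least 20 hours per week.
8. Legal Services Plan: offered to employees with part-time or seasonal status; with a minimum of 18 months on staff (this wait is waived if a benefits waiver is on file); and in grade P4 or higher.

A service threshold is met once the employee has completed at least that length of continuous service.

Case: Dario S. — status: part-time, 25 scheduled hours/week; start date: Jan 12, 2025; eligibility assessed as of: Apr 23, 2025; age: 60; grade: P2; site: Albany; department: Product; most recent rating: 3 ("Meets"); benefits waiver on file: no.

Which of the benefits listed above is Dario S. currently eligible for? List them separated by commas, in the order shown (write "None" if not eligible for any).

Backup Childcare

Service from Jan 12, 2025 to Apr 23, 2025: 101 days.
Identity Protection Plan — status part-time ✗ (requires full-time) → not eligible.
Retirement Savings Plan — service 101 days < 5 years (≈1825 days) ✗ → not eligible.
Floating Holidays — no waiver, service 101 days ≥ 2 months (≈60 days) ✓; 25 hrs/wk ≥ 20 ✓; site Albany ✗ (not Boise or Reno) → not eligible.
Pet Insurance — service 101 days < 6 months (≈180 days) ✗ → not eligible.
Meal Allowance — dept Product ✗ → not eligible.
Volunteer Time Off — status part-time ✗ (requires temporary) → not eligible.
Backup Childcare — status part-time ✓ (not excluded); no waiver, service 101 days ≥ 60 days ✓; 25 hrs/wk ≥ 20 ✓ → eligible.
Legal Services Plan — status part-time ✓; no waiver, service 101 days < 18 months (≈540 days) ✗ → not eligible.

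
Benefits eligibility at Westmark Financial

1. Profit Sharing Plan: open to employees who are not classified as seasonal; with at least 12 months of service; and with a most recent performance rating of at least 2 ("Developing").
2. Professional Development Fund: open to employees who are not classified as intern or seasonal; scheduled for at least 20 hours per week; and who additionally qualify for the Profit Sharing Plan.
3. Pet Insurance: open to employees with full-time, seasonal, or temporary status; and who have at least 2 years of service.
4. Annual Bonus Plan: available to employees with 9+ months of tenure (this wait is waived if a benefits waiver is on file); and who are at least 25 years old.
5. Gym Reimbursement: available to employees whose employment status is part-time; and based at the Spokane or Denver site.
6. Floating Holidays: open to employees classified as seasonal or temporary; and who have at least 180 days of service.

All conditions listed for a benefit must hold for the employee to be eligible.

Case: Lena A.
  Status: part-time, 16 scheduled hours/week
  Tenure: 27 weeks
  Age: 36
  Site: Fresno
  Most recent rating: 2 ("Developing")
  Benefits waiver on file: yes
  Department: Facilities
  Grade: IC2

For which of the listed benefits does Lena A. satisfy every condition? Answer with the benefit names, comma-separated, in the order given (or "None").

Profit Sharing Plan — status part-time ✓ (not excluded); service 27 weeks < 12 months (≈360 days) ✗ → not eligible.
Professional Development Fund — status part-time ✓ (not excluded); 16 hrs/wk < 20 ✗ → not eligible.
Pet Insurance — status part-time ✗ (requires full-time, seasonal, or temporary) → not eligible.
Annual Bonus Plan — benefits waiver on file ✓; age 36 ≥ 25 ✓ → eligible.
Gym Reimbursement — status part-time ✓; site Fresno ✗ (not Spokane or Denver) → not eligible.
Floating Holidays — status part-time ✗ (requires seasonal or temporary) → not eligible.

Annual Bonus Plan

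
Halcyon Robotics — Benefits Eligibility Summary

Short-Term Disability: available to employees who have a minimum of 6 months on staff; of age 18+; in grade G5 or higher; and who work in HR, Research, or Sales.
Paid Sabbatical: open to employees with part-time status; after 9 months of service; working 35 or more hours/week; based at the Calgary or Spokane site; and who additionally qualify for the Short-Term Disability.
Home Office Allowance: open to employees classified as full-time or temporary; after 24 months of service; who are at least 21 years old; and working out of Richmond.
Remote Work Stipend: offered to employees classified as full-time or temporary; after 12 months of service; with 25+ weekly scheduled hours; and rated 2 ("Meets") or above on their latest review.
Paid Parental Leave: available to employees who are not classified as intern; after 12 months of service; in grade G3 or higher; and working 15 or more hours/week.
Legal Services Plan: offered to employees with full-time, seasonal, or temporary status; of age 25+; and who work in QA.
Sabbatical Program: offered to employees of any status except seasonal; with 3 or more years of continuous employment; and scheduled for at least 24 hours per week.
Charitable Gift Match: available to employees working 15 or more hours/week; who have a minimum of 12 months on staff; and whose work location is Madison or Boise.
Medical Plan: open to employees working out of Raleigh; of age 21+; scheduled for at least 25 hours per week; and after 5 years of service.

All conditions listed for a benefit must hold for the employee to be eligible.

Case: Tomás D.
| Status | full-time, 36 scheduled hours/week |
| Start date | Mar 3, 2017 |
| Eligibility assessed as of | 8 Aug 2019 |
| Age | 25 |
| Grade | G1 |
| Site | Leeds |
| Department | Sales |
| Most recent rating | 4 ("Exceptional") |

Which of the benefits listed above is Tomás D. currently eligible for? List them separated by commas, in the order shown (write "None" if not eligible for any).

Remote Work Stipend

Service from Mar 3, 2017 to 8 Aug 2019: 888 days.
Short-Term Disability — service 888 days ≥ 6 months (≈180 days) ✓; age 25 ≥ 18 ✓; grade G1 < G5 ✗ → not eligible.
Paid Sabbatical — status full-time ✗ (requires part-time) → not eligible.
Home Office Allowance — status full-time ✓; service 888 days ≥ 24 months (≈720 days) ✓; age 25 ≥ 21 ✓; site Leeds ✗ (not Richmond) → not eligible.
Remote Work Stipend — status full-time ✓; service 888 days ≥ 12 months (≈360 days) ✓; 36 hrs/wk ≥ 25 ✓; rating 4 ≥ 2 ✓ → eligible.
Paid Parental Leave — status full-time ✓ (not excluded); service 888 days ≥ 12 months (≈360 days) ✓; grade G1 < G3 ✗ → not eligible.
Legal Services Plan — status full-time ✓; age 25 ≥ 25 ✓; dept Sales ✗ → not eligible.
Sabbatical Program — status full-time ✓ (not excluded); service 888 days < 3 years (≈1095 days) ✗ → not eligible.
Charitable Gift Match — 36 hrs/wk ≥ 15 ✓; service 888 days ≥ 12 months (≈360 days) ✓; site Leeds ✗ (not Madison or Boise) → not eligible.
Medical Plan — site Leeds ✗ (not Raleigh) → not eligible.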